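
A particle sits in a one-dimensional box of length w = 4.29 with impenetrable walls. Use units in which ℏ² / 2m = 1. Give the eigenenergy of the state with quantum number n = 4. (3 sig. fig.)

E = 8.58

Requiring ψ(0) = ψ(w) = 0 quantises k = nπ/w, hence E_n = ℏ²k²/2m = n²π²ℏ²/(2mw²).
E_4 = 4² × π² / (2 × 0.5 × 4.29²) = 8.580.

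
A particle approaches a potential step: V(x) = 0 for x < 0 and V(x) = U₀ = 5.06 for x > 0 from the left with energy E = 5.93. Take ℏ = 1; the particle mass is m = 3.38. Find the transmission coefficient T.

On each side the TISE gives plane waves with k = √(2m(E − V))/ℏ: k₁ = √(2·3.38·5.93) = 6.331, k₂ = √(2·3.38·0.87) = 2.425.
Continuity of ψ and ψ′ at the step yields the reflection amplitude r = (k₁ − k₂)/(k₁ + k₂) = 0.4461; thus R = |r|² = 0.1990, T = 0.8010.

T = 0.801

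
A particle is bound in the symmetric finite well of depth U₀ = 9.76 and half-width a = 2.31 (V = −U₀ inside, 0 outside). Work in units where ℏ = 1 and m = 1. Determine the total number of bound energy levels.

N = 7

The dimensionless depth is z₀ = a√(2mU₀)/ℏ = 2.31 × √(19.52) = 10.21.
A new bound state (alternating even/odd) appears each time z₀ passes a multiple of π/2, so N = ⌊2z₀/π⌋ + 1 = ⌊6.497⌋ + 1 = 7.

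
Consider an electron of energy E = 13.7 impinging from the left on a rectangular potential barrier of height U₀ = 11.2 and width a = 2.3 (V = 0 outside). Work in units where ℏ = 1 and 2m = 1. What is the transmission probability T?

T = 0.829

E > U₀: inside the barrier k₂ = √(2m(E − U₀))/ℏ = 1.581, k₂a = 3.637.
T = [1 + U₀² sin²(k₂a) / (4E(E − U₀))]⁻¹ = 1/1.207 = 0.829.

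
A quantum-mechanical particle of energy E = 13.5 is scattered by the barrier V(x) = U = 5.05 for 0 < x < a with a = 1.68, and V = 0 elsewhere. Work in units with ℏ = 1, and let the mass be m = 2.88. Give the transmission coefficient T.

E > U: inside the barrier k₂ = √(2m(E − U))/ℏ = 6.977, k₂a = 11.72.
Matching at both interfaces gives T⁻¹ = 1 + U² sin²(k₂a) / [4E(E − U)] = 1.031, hence T = 0.970.

T = 0.970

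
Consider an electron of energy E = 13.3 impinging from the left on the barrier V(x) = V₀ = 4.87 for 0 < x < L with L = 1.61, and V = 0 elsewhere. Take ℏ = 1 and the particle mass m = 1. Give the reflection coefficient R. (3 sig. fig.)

R = 0.00545

E > V₀: inside the barrier k₂ = √(2m(E − V₀))/ℏ = 4.106, k₂L = 6.611.
Matching at both interfaces gives T⁻¹ = 1 + V₀² sin²(k₂L) / [4E(E − V₀)] = 1.005, hence T = 0.995.
R = 1 − T = 0.00545.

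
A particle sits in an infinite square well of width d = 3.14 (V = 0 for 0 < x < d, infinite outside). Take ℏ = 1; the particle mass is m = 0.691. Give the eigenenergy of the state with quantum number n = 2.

Requiring ψ(0) = ψ(d) = 0 quantises k = nπ/d, hence E_n = ℏ²k²/2m = n²π²ℏ²/(2md²).
E_2 = 2² × π² / (2 × 0.691 × 3.14²) = 2.897.

E = 2.90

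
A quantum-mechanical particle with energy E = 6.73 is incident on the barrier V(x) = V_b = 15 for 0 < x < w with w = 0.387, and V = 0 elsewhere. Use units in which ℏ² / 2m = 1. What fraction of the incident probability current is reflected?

Since E < V_b the interior solution is evanescent with decay constant κ = √(2m(V_b − E))/ℏ = 2.876.
κw = 1.113, sinh(κw) = 1.357.
Matching ψ, ψ′ at both faces gives T = [1 + V_b² sinh²(κw) / (4E(V_b − E))]⁻¹ = 1/2.862 = 0.349.
R = 1 − T = 0.651.

R = 0.651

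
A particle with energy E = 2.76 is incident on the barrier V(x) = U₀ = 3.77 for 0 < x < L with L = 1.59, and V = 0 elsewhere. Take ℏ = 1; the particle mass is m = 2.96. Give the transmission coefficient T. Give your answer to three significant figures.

T = 0.00132

Since E < U₀ the interior solution is evanescent with decay constant κ = √(2m(U₀ − E))/ℏ = 2.445.
κL = 3.888, sinh(κL) = 24.39.
The exact tunnelling result is T⁻¹ = 1 + U₀² sinh²(κL) / [4E(U₀ − E)] = 759.5, so T = 0.00132.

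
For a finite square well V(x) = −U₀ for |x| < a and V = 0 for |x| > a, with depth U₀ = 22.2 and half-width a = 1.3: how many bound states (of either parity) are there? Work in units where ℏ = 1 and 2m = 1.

The dimensionless depth is z₀ = a√(2mU₀)/ℏ = 1.3 × √(22.20) = 6.125.
A new bound state (alternating even/odd) appears each time z₀ passes a multiple of π/2, so N = ⌊2z₀/π⌋ + 1 = ⌊3.899⌋ + 1 = 4.

N = 4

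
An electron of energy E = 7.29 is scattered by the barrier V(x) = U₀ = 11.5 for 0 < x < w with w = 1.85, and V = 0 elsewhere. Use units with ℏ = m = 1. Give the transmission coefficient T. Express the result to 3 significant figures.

Since E < U₀ the interior solution is evanescent with decay constant κ = √(2m(U₀ − E))/ℏ = 2.902.
κw = 5.368, sinh(κw) = 107.2.
Matching ψ, ψ′ at both faces gives T = [1 + U₀² sinh²(κw) / (4E(U₀ − E))]⁻¹ = 1/12390 = 0.0000807.

T = 0.0000807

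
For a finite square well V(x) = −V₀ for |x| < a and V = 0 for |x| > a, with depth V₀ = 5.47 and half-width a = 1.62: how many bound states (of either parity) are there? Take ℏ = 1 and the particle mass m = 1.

Define the well-strength parameter z₀ = (a/ℏ)√(2mV₀) = 1.62 × √(2·1·5.47) = 5.358.
A new bound state (alternating even/odd) appears each time z₀ passes a multiple of π/2, so N = ⌊2z₀/π⌋ + 1 = ⌊3.411⌋ + 1 = 4.

N = 4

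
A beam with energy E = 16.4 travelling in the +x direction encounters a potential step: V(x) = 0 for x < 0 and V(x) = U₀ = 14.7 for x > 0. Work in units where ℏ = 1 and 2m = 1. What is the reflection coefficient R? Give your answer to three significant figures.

R = 0.263

On each side the TISE gives plane waves with k = √(2m(E − V))/ℏ: k₁ = √(2·½·16.4) = 4.050, k₂ = √(2·½·1.7) = 1.304.
Matching ψ and ψ′ at x = 0 gives r = (k₁ − k₂)/(k₁ + k₂), so R = r² = 0.2631 and T = 1 − R = 0.7369.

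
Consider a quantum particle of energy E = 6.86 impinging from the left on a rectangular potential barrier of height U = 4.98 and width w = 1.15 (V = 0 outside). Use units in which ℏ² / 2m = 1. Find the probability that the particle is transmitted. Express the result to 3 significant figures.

E > U: inside the barrier k₂ = √(2m(E − U))/ℏ = 1.371, k₂w = 1.577.
Matching at both interfaces gives T⁻¹ = 1 + U² sin²(k₂w) / [4E(E − U)] = 1.481, hence T = 0.675.

T = 0.675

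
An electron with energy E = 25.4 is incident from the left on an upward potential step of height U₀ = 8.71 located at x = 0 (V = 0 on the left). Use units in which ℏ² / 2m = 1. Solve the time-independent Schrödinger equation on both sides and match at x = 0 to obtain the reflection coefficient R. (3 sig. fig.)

The wavenumbers are k₁ = √(2mE)/ℏ = 5.040 on the left and k₂ = √(2m(E − U₀))/ℏ = 4.085 on the right.
Matching ψ and ψ′ at x = 0 gives r = (k₁ − k₂)/(k₁ + k₂), so R = r² = 0.01094 and T = 1 − R = 0.9891.

R = 0.0109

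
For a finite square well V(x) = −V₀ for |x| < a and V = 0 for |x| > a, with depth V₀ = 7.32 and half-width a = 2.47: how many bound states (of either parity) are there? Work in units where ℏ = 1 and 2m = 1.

N = 5

Define the well-strength parameter z₀ = (a/ℏ)√(2mV₀) = 2.47 × √(2·0.5·7.32) = 6.683.
The even/odd transcendental equations gain one root per π/2 in z₀, giving N = 1 + ⌊2z₀/π⌋ = 1 + ⌊4.254⌋ = 5.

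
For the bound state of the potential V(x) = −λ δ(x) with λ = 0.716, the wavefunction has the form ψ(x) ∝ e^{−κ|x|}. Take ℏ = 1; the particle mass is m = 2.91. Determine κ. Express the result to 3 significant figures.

Integrating the TISE across x = 0 gives the cusp condition ψ'(0⁺) − ψ'(0⁻) = −(2mλ/ℏ²)ψ(0).
With ψ ∝ e^{−κ|x|} this yields −2κ = −2mλ/ℏ², so κ = mλ/ℏ² = 2.084.

κ = 2.08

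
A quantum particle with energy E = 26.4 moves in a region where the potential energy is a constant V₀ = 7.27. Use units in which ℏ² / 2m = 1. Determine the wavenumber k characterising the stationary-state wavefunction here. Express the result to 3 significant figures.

k = 4.37

With E > V₀ the solution is oscillatory, ψ ∝ e^{±ikx} with k = √(2m(E − V₀))/ℏ.
k = √(2 × 0.5 × 19.13) = 4.374.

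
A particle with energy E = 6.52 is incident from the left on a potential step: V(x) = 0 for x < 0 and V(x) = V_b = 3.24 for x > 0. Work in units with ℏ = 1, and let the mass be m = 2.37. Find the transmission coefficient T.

T = 0.971

On each side the TISE gives plane waves with k = √(2m(E − V))/ℏ: k₁ = √(2·2.37·6.52) = 5.559, k₂ = √(2·2.37·3.28) = 3.943.
Continuity of ψ and ψ′ at the step yields the reflection amplitude r = (k₁ − k₂)/(k₁ + k₂) = 0.1701; thus R = |r|² = 0.02893, T = 0.9711.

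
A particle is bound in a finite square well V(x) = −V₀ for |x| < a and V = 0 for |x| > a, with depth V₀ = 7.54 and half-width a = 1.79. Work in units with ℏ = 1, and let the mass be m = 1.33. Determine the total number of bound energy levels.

N = 6

The dimensionless depth is z₀ = a√(2mV₀)/ℏ = 1.79 × √(20.06) = 8.016.
The even/odd transcendental equations gain one root per π/2 in z₀, giving N = 1 + ⌊2z₀/π⌋ = 1 + ⌊5.103⌋ = 6.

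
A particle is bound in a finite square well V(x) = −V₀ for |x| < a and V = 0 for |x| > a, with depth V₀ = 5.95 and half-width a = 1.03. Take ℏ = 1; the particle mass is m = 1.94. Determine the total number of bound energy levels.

N = 4

The dimensionless depth is z₀ = a√(2mV₀)/ℏ = 1.03 × √(23.09) = 4.949.
A new bound state (alternating even/odd) appears each time z₀ passes a multiple of π/2, so N = ⌊2z₀/π⌋ + 1 = ⌊3.151⌋ + 1 = 4.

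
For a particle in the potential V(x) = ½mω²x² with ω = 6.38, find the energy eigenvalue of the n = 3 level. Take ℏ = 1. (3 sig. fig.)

E = 22.3

Using E_n = (n + ½)ℏω: E_3 = 3.5 × 6.38 = 22.33.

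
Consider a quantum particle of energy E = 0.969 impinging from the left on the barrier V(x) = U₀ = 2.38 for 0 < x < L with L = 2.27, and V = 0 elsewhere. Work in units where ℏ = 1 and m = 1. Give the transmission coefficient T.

E < U₀: inside the barrier ψ ∝ e^{±κx} with κ = √(2m(U₀ − E))/ℏ = 1.680.
κL = 3.813, sinh(κL) = 22.64.
Matching ψ, ψ′ at both faces gives T = [1 + U₀² sinh²(κL) / (4E(U₀ − E))]⁻¹ = 1/531.9 = 0.00188.

T = 0.00188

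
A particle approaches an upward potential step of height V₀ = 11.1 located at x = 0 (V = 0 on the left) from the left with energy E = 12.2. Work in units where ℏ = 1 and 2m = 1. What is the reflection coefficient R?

R = 0.290

On each side the TISE gives plane waves with k = √(2m(E − V))/ℏ: k₁ = √(2·½·12.2) = 3.493, k₂ = √(2·½·1.1) = 1.049.
Matching ψ and ψ′ at x = 0 gives r = (k₁ − k₂)/(k₁ + k₂), so R = r² = 0.2896 and T = 1 − R = 0.7104.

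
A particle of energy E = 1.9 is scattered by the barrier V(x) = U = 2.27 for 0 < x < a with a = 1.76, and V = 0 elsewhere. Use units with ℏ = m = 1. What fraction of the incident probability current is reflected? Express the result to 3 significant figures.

R = 0.895

Since E < U the interior solution is evanescent with decay constant κ = √(2m(U − E))/ℏ = 0.8602.
κa = 1.514, sinh(κa) = 2.162.
Matching ψ, ψ′ at both faces gives T = [1 + U² sinh²(κa) / (4E(U − E))]⁻¹ = 1/9.569 = 0.105.
R = 1 − T = 0.895.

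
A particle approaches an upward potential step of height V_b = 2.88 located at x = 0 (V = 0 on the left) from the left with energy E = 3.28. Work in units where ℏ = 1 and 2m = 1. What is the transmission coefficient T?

On each side the TISE gives plane waves with k = √(2m(E − V))/ℏ: k₁ = √(2·½·3.28) = 1.811, k₂ = √(2·½·0.4) = 0.6325.
Matching ψ and ψ′ at x = 0 gives r = (k₁ − k₂)/(k₁ + k₂), so R = r² = 0.2327 and T = 1 − R = 0.7673.

T = 0.767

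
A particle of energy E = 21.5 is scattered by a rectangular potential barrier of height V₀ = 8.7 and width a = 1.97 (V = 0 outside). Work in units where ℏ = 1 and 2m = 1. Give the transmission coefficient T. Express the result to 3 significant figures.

Above the barrier the interior wavenumber is k₂ = √(2m(E − V₀))/ℏ = 3.578, giving phase k₂a = 7.048.
T = [1 + V₀² sin²(k₂a) / (4E(E − V₀))]⁻¹ = 1/1.033 = 0.968.

T = 0.968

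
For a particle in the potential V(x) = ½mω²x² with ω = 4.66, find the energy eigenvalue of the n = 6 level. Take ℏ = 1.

Using E_n = (n + ½)ℏω: E_6 = 6.5 × 4.66 = 30.29.

E = 30.3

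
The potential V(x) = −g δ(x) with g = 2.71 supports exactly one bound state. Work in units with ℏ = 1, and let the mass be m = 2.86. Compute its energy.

The bound state is ψ(x) = √κ e^{−κ|x|}. The derivative jump ψ'(0⁺) − ψ'(0⁻) = −(2mg/ℏ²)ψ(0) fixes κ = mg/ℏ² = 7.751.
Then E = −ℏ²κ²/(2m) = −mg²/(2ℏ²) = -10.50.

E = -10.5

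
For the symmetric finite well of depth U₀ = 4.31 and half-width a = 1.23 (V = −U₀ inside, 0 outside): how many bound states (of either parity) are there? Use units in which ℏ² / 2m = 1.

N = 2

The dimensionless depth is z₀ = a√(2mU₀)/ℏ = 1.23 × √(4.310) = 2.554.
A new bound state (alternating even/odd) appears each time z₀ passes a multiple of π/2, so N = ⌊2z₀/π⌋ + 1 = ⌊1.626⌋ + 1 = 2.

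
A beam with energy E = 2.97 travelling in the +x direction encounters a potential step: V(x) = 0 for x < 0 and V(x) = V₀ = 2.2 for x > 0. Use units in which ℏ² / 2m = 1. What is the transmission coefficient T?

The wavenumbers are k₁ = √(2mE)/ℏ = 1.723 on the left and k₂ = √(2m(E − V₀))/ℏ = 0.8775 on the right.
Matching ψ and ψ′ at x = 0 gives r = (k₁ − k₂)/(k₁ + k₂), so R = r² = 0.1058 and T = 1 − R = 0.8942.

T = 0.894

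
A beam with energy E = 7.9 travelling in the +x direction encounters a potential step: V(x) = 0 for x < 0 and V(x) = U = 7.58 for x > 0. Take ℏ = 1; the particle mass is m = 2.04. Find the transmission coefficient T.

T = 0.558

The wavenumbers are k₁ = √(2mE)/ℏ = 5.677 on the left and k₂ = √(2m(E − U))/ℏ = 1.143 on the right.
Continuity of ψ and ψ′ at the step yields the reflection amplitude r = (k₁ − k₂)/(k₁ + k₂) = 0.6649; thus R = |r|² = 0.4421, T = 0.5579.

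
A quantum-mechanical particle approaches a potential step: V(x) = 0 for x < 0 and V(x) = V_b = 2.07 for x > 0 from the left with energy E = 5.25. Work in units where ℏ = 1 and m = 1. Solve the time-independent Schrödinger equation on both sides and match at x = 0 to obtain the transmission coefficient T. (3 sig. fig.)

T = 0.984

The wavenumbers are k₁ = √(2mE)/ℏ = 3.240 on the left and k₂ = √(2m(E − V_b))/ℏ = 2.522 on the right.
Matching ψ and ψ′ at x = 0 gives r = (k₁ − k₂)/(k₁ + k₂), so R = r² = 0.01555 and T = 1 − R = 0.9845.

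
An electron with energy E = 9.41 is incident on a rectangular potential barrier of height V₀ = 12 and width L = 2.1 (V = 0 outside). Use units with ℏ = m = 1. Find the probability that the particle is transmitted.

T = 0.000191

Since E < V₀ the interior solution is evanescent with decay constant κ = √(2m(V₀ − E))/ℏ = 2.276.
κL = 4.780, sinh(κL) = 59.52.
The exact tunnelling result is T⁻¹ = 1 + V₀² sinh²(κL) / [4E(V₀ − E)] = 5234, so T = 0.000191.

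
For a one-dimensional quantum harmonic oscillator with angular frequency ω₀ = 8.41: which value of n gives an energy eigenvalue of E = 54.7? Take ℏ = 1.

n = 6

E_n = ℏω₀(n + ½) ⇒ n = E/(ℏω₀) − ½ = 54.7/8.41 − 0.5 = 6.004 → n = 6.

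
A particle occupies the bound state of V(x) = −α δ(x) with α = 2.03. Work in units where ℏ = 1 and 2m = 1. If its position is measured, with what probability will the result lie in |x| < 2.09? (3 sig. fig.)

The normalised bound state is ψ = √κ e^{−κ|x|} with κ = mα/ℏ² = 1.015.
P(|x| < d) = ∫_{−d}^{d} κ e^{−2κ|x|} dx = 1 − e^{−2κd} = 1 − e^{−4.243} = 0.9856.

P = 0.986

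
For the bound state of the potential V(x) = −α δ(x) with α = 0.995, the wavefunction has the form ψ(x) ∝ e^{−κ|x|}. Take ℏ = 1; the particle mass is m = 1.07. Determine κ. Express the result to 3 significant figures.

κ = 1.06

Integrating the TISE across x = 0 gives the cusp condition ψ'(0⁺) − ψ'(0⁻) = −(2mα/ℏ²)ψ(0).
With ψ ∝ e^{−κ|x|} this yields −2κ = −2mα/ℏ², so κ = mα/ℏ² = 1.065.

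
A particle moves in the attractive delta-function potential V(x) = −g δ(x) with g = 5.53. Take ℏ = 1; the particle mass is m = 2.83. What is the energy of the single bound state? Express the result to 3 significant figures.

For x ≠ 0 the bound state is ψ ∝ e^{−κ|x|}; integrating the TISE across the delta gives the cusp condition 2κ = 2mg/ℏ², so κ = 15.65.
Then E = −ℏ²κ²/(2m) = −mg²/(2ℏ²) = -43.27.

E = -43.3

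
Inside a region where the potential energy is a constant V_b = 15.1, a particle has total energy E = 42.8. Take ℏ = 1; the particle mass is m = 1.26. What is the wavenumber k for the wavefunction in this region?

With E > V_b the solution is oscillatory, ψ ∝ e^{±ikx} with k = √(2m(E − V_b))/ℏ.
k = √(2 × 1.26 × 27.7) = 8.355.

k = 8.35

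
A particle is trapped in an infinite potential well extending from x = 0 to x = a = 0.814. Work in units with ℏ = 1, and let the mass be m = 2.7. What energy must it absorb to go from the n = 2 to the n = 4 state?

E_n = n²π²ℏ²/(2ma²), so ΔE = (4² − 2²) π²ℏ²/(2ma²).
ΔE = 12 × π² / (2 × 2.7 × 0.814²) = 33.10.

ΔE = 33.1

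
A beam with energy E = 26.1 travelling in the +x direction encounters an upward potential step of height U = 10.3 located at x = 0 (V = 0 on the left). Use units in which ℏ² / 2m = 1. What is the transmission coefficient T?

On each side the TISE gives plane waves with k = √(2m(E − V))/ℏ: k₁ = √(2·½·26.1) = 5.109, k₂ = √(2·½·15.8) = 3.975.
Continuity of ψ and ψ′ at the step yields the reflection amplitude r = (k₁ − k₂)/(k₁ + k₂) = 0.1248; thus R = |r|² = 0.01558, T = 0.9844.

T = 0.984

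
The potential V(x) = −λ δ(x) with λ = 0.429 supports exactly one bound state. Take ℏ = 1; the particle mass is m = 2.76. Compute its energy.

E = -0.254

The bound state is ψ(x) = √κ e^{−κ|x|}. The derivative jump ψ'(0⁺) − ψ'(0⁻) = −(2mλ/ℏ²)ψ(0) fixes κ = mλ/ℏ² = 1.184.
Then E = −ℏ²κ²/(2m) = −mλ²/(2ℏ²) = -0.2540.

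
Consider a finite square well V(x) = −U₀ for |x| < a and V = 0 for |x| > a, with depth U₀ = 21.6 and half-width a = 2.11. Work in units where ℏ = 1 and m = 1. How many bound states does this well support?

The dimensionless depth is z₀ = a√(2mU₀)/ℏ = 2.11 × √(43.20) = 13.87.
The even/odd transcendental equations gain one root per π/2 in z₀, giving N = 1 + ⌊2z₀/π⌋ = 1 + ⌊8.829⌋ = 9.

N = 9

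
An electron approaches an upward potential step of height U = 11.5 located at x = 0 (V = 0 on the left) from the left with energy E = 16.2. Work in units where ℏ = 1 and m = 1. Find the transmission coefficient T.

On each side the TISE gives plane waves with k = √(2m(E − V))/ℏ: k₁ = √(2·1·16.2) = 5.692, k₂ = √(2·1·4.7) = 3.066.
Continuity of ψ and ψ′ at the step yields the reflection amplitude r = (k₁ − k₂)/(k₁ + k₂) = 0.2999; thus R = |r|² = 0.08991, T = 0.9101.

T = 0.910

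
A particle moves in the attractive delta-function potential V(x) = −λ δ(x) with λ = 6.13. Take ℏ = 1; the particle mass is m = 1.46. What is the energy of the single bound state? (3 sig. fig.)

For x ≠ 0 the bound state is ψ ∝ e^{−κ|x|}; integrating the TISE across the delta gives the cusp condition 2κ = 2mλ/ℏ², so κ = 8.950.
Then E = −ℏ²κ²/(2m) = −mλ²/(2ℏ²) = -27.43.

E = -27.4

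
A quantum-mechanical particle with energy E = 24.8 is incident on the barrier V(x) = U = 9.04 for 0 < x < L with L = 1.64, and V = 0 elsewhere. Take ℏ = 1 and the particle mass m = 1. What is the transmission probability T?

Above the barrier the interior wavenumber is k₂ = √(2m(E − U))/ℏ = 5.614, giving phase k₂L = 9.207.
Matching at both interfaces gives T⁻¹ = 1 + U² sin²(k₂L) / [4E(E − U)] = 1.002, hence T = 0.998.

T = 0.998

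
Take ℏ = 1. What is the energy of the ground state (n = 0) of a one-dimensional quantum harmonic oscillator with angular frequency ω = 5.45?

Using E_n = (n + ½)ℏω: E_0 = 0.5 × 5.45 = 2.725.

E = 2.73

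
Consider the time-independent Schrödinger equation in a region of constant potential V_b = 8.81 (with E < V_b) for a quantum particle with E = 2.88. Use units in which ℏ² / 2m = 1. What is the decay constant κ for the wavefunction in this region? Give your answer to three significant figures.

Since E < V_b the TISE in this region is ψ'' = κ²ψ with κ = √(2m(V_b − E))/ℏ.
κ = √(2 × 0.5 × 5.93) = 2.435.

κ = 2.44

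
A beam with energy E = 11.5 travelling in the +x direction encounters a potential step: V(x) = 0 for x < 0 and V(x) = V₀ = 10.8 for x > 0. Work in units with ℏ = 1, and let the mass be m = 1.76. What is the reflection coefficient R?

On each side the TISE gives plane waves with k = √(2m(E − V))/ℏ: k₁ = √(2·1.76·11.5) = 6.362, k₂ = √(2·1.76·0.7) = 1.570.
Continuity of ψ and ψ′ at the step yields the reflection amplitude r = (k₁ − k₂)/(k₁ + k₂) = 0.6042; thus R = |r|² = 0.3651, T = 0.6349.

R = 0.365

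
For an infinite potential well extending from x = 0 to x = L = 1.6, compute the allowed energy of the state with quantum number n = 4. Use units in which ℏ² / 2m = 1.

E = 61.7

Requiring ψ(0) = ψ(L) = 0 quantises k = nπ/L, hence E_n = ℏ²k²/2m = n²π²ℏ²/(2mL²).
E_4 = 4² × π² / (2 × 0.5 × 1.6²) = 61.69.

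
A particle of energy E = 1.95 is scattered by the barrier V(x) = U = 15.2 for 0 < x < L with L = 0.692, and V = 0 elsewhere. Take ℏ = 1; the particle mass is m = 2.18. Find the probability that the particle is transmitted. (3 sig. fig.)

T = 0.0000483

E < U: inside the barrier ψ ∝ e^{±κx} with κ = √(2m(U − E))/ℏ = 7.601.
κL = 5.260, sinh(κL) = 96.20.
The exact tunnelling result is T⁻¹ = 1 + U² sinh²(κL) / [4E(U − E)] = 20690, so T = 0.0000483.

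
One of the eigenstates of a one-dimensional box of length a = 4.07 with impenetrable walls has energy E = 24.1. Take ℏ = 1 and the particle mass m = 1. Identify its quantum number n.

From E_n = n²π²ℏ²/(2ma²) invert to n = √(2ma²E)/(πℏ).
n = (4.07/π) × √(2 × 1 × 24.1) = 8.994 → n = 9.

n = 9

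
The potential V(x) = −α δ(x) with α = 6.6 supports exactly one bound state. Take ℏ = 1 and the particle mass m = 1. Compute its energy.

For x ≠ 0 the bound state is ψ ∝ e^{−κ|x|}; integrating the TISE across the delta gives the cusp condition 2κ = 2mα/ℏ², so κ = 6.600.
Then E = −ℏ²κ²/(2m) = −mα²/(2ℏ²) = -21.78.

E = -21.8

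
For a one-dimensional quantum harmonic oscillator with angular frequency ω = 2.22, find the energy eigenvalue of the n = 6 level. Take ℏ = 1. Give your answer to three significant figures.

E = 14.4

Using E_n = (n + ½)ℏω: E_6 = 6.5 × 2.22 = 14.43.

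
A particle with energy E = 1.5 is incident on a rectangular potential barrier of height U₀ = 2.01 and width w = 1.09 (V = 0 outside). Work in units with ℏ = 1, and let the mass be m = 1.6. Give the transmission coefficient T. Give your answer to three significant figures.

E < U₀: inside the barrier ψ ∝ e^{±κx} with κ = √(2m(U₀ − E))/ℏ = 1.277.
κw = 1.392, sinh(κw) = 1.888.
The exact tunnelling result is T⁻¹ = 1 + U₀² sinh²(κw) / [4E(U₀ − E)] = 5.707, so T = 0.175.

T = 0.175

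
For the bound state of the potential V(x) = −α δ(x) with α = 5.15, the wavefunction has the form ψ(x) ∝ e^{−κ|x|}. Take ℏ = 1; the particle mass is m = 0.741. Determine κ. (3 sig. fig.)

Integrating the TISE across x = 0 gives the cusp condition ψ'(0⁺) − ψ'(0⁻) = −(2mα/ℏ²)ψ(0).
With ψ ∝ e^{−κ|x|} this yields −2κ = −2mα/ℏ², so κ = mα/ℏ² = 3.816.

κ = 3.82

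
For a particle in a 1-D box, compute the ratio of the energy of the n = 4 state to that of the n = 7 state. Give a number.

Since E_n ∝ n², the ratio is (4/7)² = 0.326531.

0.326531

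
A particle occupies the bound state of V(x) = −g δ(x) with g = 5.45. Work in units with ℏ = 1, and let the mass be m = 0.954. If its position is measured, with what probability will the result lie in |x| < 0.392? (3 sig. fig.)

The normalised bound state is ψ = √κ e^{−κ|x|} with κ = mg/ℏ² = 5.199.
P(|x| < d) = ∫_{−d}^{d} κ e^{−2κ|x|} dx = 1 − e^{−2κd} = 1 − e^{−4.076} = 0.9830.

P = 0.983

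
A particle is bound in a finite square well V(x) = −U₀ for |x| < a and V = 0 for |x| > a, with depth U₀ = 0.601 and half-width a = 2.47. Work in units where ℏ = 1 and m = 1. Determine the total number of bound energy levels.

The dimensionless depth is z₀ = a√(2mU₀)/ℏ = 2.47 × √(1.202) = 2.708.
A new bound state (alternating even/odd) appears each time z₀ passes a multiple of π/2, so N = ⌊2z₀/π⌋ + 1 = ⌊1.724⌋ + 1 = 2.

N = 2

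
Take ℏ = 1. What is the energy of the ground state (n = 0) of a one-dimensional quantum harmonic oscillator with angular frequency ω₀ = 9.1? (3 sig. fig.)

E = 4.55

Using E_n = (n + ½)ℏω₀: E_0 = 0.5 × 9.1 = 4.550.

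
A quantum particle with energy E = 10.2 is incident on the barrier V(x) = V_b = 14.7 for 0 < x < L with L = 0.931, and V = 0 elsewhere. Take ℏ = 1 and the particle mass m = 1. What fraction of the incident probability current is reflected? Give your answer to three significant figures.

R = 0.987

E < V_b: inside the barrier ψ ∝ e^{±κx} with κ = √(2m(V_b − E))/ℏ = 3.000.
κL = 2.793, sinh(κL) = 8.134.
Matching ψ, ψ′ at both faces gives T = [1 + V_b² sinh²(κL) / (4E(V_b − E))]⁻¹ = 1/78.88 = 0.0127.
R = 1 − T = 0.987.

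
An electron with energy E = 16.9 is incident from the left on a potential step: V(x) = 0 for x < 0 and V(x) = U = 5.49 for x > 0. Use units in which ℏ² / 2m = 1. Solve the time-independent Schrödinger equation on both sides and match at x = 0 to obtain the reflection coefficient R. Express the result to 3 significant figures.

R = 0.00958

The wavenumbers are k₁ = √(2mE)/ℏ = 4.111 on the left and k₂ = √(2m(E − U))/ℏ = 3.378 on the right.
Continuity of ψ and ψ′ at the step yields the reflection amplitude r = (k₁ − k₂)/(k₁ + k₂) = 0.09789; thus R = |r|² = 0.009583, T = 0.9904.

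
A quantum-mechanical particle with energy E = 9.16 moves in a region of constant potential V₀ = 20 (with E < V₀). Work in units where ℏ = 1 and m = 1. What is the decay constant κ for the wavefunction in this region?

Since E < V₀ the TISE in this region is ψ'' = κ²ψ with κ = √(2m(V₀ − E))/ℏ.
κ = √(2 × 1 × 10.84) = 4.656.

κ = 4.66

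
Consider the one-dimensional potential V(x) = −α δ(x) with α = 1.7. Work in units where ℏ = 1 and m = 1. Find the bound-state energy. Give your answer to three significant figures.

The bound state is ψ(x) = √κ e^{−κ|x|}. The derivative jump ψ'(0⁺) − ψ'(0⁻) = −(2mα/ℏ²)ψ(0) fixes κ = mα/ℏ² = 1.700.
Then E = −ℏ²κ²/(2m) = −mα²/(2ℏ²) = -1.445.

E = -1.45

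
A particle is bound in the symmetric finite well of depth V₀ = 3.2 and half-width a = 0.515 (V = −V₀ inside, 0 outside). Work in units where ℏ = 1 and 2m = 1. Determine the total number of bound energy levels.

N = 1

The dimensionless depth is z₀ = a√(2mV₀)/ℏ = 0.515 × √(3.200) = 0.9213.
A new bound state (alternating even/odd) appears each time z₀ passes a multiple of π/2, so N = ⌊2z₀/π⌋ + 1 = ⌊0.5865⌋ + 1 = 1.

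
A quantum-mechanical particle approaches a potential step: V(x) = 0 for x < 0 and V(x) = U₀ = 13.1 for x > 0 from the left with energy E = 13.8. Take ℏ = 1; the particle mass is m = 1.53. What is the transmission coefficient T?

T = 0.600

The wavenumbers are k₁ = √(2mE)/ℏ = 6.498 on the left and k₂ = √(2m(E − U₀))/ℏ = 1.464 on the right.
Continuity of ψ and ψ′ at the step yields the reflection amplitude r = (k₁ − k₂)/(k₁ + k₂) = 0.6324; thus R = |r|² = 0.3999, T = 0.6001.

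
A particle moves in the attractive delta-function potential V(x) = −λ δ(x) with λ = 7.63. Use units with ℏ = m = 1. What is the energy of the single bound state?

The bound state is ψ(x) = √κ e^{−κ|x|}. The derivative jump ψ'(0⁺) − ψ'(0⁻) = −(2mλ/ℏ²)ψ(0) fixes κ = mλ/ℏ² = 7.630.
Then E = −ℏ²κ²/(2m) = −mλ²/(2ℏ²) = -29.11.

E = -29.1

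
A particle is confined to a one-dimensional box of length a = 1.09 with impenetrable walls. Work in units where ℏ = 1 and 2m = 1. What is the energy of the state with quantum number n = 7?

E = 407

The infinite-well eigenfunctions ψ_n = √(2/a) sin(nπx/a) vanish at both walls, giving E_n = n²π²ℏ²/(2ma²).
E_7 = 7² × π² / (2 × 0.5 × 1.09²) = 407.0.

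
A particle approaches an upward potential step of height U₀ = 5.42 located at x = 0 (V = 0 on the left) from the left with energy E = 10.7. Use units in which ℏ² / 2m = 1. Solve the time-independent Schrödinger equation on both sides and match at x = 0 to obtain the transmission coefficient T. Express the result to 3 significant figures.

T = 0.969

The wavenumbers are k₁ = √(2mE)/ℏ = 3.271 on the left and k₂ = √(2m(E − U₀))/ℏ = 2.298 on the right.
Matching ψ and ψ′ at x = 0 gives r = (k₁ − k₂)/(k₁ + k₂), so R = r² = 0.03054 and T = 1 − R = 0.9695.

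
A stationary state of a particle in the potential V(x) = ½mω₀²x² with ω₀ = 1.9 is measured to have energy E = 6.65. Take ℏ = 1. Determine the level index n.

n = 3

Invert E_n = (n + ½)ℏω₀: n = E/ℏω₀ − ½ = 3.000, so n = 3.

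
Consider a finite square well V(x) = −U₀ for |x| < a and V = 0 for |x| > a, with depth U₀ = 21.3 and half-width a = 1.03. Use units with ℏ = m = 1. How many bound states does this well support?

The dimensionless depth is z₀ = a√(2mU₀)/ℏ = 1.03 × √(42.60) = 6.723.
The even/odd transcendental equations gain one root per π/2 in z₀, giving N = 1 + ⌊2z₀/π⌋ = 1 + ⌊4.280⌋ = 5.

N = 5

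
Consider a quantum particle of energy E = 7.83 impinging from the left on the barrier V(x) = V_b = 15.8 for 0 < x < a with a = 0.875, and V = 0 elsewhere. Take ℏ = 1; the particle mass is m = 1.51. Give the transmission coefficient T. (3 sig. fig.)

T = 0.000747

Since E < V_b the interior solution is evanescent with decay constant κ = √(2m(V_b − E))/ℏ = 4.906.
κa = 4.293, sinh(κa) = 36.58.
The exact tunnelling result is T⁻¹ = 1 + V_b² sinh²(κa) / [4E(V_b − E)] = 1339, so T = 0.000747.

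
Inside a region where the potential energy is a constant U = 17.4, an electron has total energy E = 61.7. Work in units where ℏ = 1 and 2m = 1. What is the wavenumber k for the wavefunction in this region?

k = 6.66

With E > U the solution is oscillatory, ψ ∝ e^{±ikx} with k = √(2m(E − U))/ℏ.
k = √(2 × 0.5 × 44.3) = 6.656.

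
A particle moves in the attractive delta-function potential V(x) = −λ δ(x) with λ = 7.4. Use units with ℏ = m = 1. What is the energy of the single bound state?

E = -27.4

For x ≠ 0 the bound state is ψ ∝ e^{−κ|x|}; integrating the TISE across the delta gives the cusp condition 2κ = 2mλ/ℏ², so κ = 7.400.
Then E = −ℏ²κ²/(2m) = −mλ²/(2ℏ²) = -27.38.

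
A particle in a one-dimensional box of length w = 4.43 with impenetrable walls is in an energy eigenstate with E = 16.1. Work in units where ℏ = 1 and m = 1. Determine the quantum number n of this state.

n = 8

From E_n = n²π²ℏ²/(2mw²) invert to n = √(2mw²E)/(πℏ).
n = (4.43/π) × √(2 × 1 × 16.1) = 8.002 → n = 8.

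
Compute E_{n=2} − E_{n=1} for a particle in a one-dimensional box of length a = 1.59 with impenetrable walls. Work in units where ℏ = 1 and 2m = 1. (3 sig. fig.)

E_n = n²π²ℏ²/(2ma²), so ΔE = (2² − 1²) π²ℏ²/(2ma²).
ΔE = 3 × π² / (2 × 0.5 × 1.59²) = 11.71.

ΔE = 11.7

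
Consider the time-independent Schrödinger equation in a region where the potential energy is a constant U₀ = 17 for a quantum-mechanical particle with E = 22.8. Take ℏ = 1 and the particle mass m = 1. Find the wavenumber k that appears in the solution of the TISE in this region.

With E > U₀ the solution is oscillatory, ψ ∝ e^{±ikx} with k = √(2m(E − U₀))/ℏ.
k = √(2 × 1 × 5.8) = 3.406.

k = 3.41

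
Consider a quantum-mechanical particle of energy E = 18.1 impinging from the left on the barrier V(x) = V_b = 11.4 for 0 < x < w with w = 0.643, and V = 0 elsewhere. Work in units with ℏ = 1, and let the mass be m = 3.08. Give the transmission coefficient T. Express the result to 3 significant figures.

E > V_b: inside the barrier k₂ = √(2m(E − V_b))/ℏ = 6.424, k₂w = 4.131.
Matching at both interfaces gives T⁻¹ = 1 + V_b² sin²(k₂w) / [4E(E − V_b)] = 1.187, hence T = 0.842.

T = 0.842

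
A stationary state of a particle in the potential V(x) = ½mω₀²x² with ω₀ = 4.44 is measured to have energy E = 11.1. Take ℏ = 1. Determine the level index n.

n = 2

E_n = ℏω₀(n + ½) ⇒ n = E/(ℏω₀) − ½ = 11.1/4.44 − 0.5 = 2.000 → n = 2.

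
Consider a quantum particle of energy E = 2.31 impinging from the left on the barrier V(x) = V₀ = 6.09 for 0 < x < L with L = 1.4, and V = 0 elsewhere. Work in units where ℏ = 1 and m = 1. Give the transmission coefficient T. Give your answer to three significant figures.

Since E < V₀ the interior solution is evanescent with decay constant κ = √(2m(V₀ − E))/ℏ = 2.750.
κL = 3.849, sinh(κL) = 23.47.
The exact tunnelling result is T⁻¹ = 1 + V₀² sinh²(κL) / [4E(V₀ − E)] = 586.0, so T = 0.00171.

T = 0.00171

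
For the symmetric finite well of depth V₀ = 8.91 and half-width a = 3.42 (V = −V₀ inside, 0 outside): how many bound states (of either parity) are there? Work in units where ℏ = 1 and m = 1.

Define the well-strength parameter z₀ = (a/ℏ)√(2mV₀) = 3.42 × √(2·1·8.91) = 14.44.
A new bound state (alternating even/odd) appears each time z₀ passes a multiple of π/2, so N = ⌊2z₀/π⌋ + 1 = ⌊9.191⌋ + 1 = 10.

N = 10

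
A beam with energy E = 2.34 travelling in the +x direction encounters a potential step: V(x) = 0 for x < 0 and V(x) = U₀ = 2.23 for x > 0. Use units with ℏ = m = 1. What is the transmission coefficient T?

T = 0.586

On each side the TISE gives plane waves with k = √(2m(E − V))/ℏ: k₁ = √(2·1·2.34) = 2.163, k₂ = √(2·1·0.11) = 0.4690.
Matching ψ and ψ′ at x = 0 gives r = (k₁ − k₂)/(k₁ + k₂), so R = r² = 0.4143 and T = 1 − R = 0.5857.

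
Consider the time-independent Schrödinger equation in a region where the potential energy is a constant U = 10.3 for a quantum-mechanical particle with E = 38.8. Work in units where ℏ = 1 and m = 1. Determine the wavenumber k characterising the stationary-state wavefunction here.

With E > U the solution is oscillatory, ψ ∝ e^{±ikx} with k = √(2m(E − U))/ℏ.
k = √(2 × 1 × 28.5) = 7.550.

k = 7.55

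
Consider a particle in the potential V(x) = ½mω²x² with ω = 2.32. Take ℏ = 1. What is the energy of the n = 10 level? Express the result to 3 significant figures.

Using E_n = (n + ½)ℏω: E_10 = 10.5 × 2.32 = 24.36.

E = 24.4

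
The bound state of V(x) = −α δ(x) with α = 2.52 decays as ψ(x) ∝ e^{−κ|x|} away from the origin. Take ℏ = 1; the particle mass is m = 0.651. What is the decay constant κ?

κ = 1.64

Integrate −(ℏ²/2m)ψ'' − αδ(x)ψ = Eψ from −ε to +ε: the ψ'' term gives ψ'(0⁺) − ψ'(0⁻) and the δ term gives −(2mα/ℏ²)ψ(0).
With ψ ∝ e^{−κ|x|} this yields −2κ = −2mα/ℏ², so κ = mα/ℏ² = 1.641.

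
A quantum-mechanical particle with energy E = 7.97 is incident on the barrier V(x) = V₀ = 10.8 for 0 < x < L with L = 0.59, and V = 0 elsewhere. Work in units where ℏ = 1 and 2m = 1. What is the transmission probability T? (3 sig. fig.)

Since E < V₀ the interior solution is evanescent with decay constant κ = √(2m(V₀ − E))/ℏ = 1.682.
κL = 0.9925, sinh(κL) = 1.164.
Matching ψ, ψ′ at both faces gives T = [1 + V₀² sinh²(κL) / (4E(V₀ − E))]⁻¹ = 1/2.751 = 0.364.

T = 0.364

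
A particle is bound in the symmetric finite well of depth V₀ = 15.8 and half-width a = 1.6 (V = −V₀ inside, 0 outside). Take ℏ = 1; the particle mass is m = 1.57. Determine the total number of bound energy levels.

N = 8

Define the well-strength parameter z₀ = (a/ℏ)√(2mV₀) = 1.6 × √(2·1.57·15.8) = 11.27.
A new bound state (alternating even/odd) appears each time z₀ passes a multiple of π/2, so N = ⌊2z₀/π⌋ + 1 = ⌊7.175⌋ + 1 = 8.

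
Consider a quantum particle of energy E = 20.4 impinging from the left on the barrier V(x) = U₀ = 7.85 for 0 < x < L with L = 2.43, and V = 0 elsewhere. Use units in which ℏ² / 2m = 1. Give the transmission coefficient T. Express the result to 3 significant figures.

T = 0.969

E > U₀: inside the barrier k₂ = √(2m(E − U₀))/ℏ = 3.543, k₂L = 8.609.
T = [1 + U₀² sin²(k₂L) / (4E(E − U₀))]⁻¹ = 1/1.032 = 0.969.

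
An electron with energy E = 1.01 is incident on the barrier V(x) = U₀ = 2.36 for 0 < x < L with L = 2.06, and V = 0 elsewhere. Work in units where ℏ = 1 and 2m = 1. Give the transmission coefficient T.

Since E < U₀ the interior solution is evanescent with decay constant κ = √(2m(U₀ − E))/ℏ = 1.162.
κL = 2.394, sinh(κL) = 5.430.
Matching ψ, ψ′ at both faces gives T = [1 + U₀² sinh²(κL) / (4E(U₀ − E))]⁻¹ = 1/31.11 = 0.0321.

T = 0.0321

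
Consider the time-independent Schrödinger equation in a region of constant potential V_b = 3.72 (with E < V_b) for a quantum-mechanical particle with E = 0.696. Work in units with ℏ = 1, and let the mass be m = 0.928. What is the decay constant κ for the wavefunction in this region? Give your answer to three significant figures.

Since E < V_b the TISE in this region is ψ'' = κ²ψ with κ = √(2m(V_b − E))/ℏ.
κ = √(2 × 0.928 × 3.024) = 2.369.

κ = 2.37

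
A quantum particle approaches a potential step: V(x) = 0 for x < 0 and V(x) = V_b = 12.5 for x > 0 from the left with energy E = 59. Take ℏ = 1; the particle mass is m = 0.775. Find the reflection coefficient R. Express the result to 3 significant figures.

On each side the TISE gives plane waves with k = √(2m(E − V))/ℏ: k₁ = √(2·0.775·59) = 9.563, k₂ = √(2·0.775·46.5) = 8.490.
Continuity of ψ and ψ′ at the step yields the reflection amplitude r = (k₁ − k₂)/(k₁ + k₂) = 0.05945; thus R = |r|² = 0.003534, T = 0.9965.

R = 0.00353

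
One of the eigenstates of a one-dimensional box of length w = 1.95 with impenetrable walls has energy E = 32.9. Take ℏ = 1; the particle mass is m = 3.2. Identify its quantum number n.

n = 9

From E_n = n²π²ℏ²/(2mw²) invert to n = √(2mw²E)/(πℏ).
n = (1.95/π) × √(2 × 3.2 × 32.9) = 9.007 → n = 9.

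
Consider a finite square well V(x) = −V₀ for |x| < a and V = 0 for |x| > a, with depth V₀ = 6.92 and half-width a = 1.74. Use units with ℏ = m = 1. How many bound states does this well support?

Define the well-strength parameter z₀ = (a/ℏ)√(2mV₀) = 1.74 × √(2·1·6.92) = 6.473.
A new bound state (alternating even/odd) appears each time z₀ passes a multiple of π/2, so N = ⌊2z₀/π⌋ + 1 = ⌊4.121⌋ + 1 = 5.

N = 5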